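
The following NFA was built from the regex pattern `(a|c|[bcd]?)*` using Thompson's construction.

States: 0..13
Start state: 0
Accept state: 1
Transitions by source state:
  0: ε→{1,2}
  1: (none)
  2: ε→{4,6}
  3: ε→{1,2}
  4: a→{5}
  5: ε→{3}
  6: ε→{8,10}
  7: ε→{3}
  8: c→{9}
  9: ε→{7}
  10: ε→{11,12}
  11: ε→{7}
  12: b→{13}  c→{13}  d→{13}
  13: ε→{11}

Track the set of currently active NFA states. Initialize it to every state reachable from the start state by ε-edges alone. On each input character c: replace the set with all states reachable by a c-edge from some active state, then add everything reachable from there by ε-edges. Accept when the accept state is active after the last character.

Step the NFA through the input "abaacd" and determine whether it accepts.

S₀ = ε-closure({0}) = {0,1,2,3,4,6,7,8,10,11,12}
'a' @ 1: {1,2,3,4,5,6,7,8,10,11,12}  [accepting]
'b' @ 2: {1,2,3,4,6,7,8,10,11,12,13}  [accepting]
'a' @ 3: {1,2,3,4,5,6,7,8,10,11,12}  [accepting]
'a' @ 4: {1,2,3,4,5,6,7,8,10,11,12}  [accepting]
'c' @ 5: {1,2,3,4,6,7,8,9,10,11,12,13}  [accepting]
'd' @ 6: {1,2,3,4,6,7,8,10,11,12,13}  [accepting]
end set {1,2,3,4,6,7,8,10,11,12,13} — state 1 in

Answer: ACCEPT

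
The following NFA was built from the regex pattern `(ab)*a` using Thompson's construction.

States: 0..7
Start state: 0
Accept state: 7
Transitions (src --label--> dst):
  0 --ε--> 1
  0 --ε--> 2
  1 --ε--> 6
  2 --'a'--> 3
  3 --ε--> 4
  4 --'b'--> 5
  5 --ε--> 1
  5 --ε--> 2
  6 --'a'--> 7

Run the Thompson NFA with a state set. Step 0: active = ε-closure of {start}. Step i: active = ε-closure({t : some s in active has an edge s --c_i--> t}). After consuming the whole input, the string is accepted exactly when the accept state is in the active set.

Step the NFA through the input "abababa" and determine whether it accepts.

Answer: ACCEPT

Derivation:
start: ε-closure({0}) = {0,1,2,6}
'a' @ 1: {3,4,7}  (accept∈set)
'b' @ 2: {1,2,5,6}
'a' @ 3: {3,4,7}  (accept∈set)
'b' @ 4: {1,2,5,6}
'a' @ 5: {3,4,7}  (accept∈set)
'b' @ 6: {1,2,5,6}
'a' @ 7: {3,4,7}  (accept∈set)
after full input: {3,4,7}  (accept=7 in)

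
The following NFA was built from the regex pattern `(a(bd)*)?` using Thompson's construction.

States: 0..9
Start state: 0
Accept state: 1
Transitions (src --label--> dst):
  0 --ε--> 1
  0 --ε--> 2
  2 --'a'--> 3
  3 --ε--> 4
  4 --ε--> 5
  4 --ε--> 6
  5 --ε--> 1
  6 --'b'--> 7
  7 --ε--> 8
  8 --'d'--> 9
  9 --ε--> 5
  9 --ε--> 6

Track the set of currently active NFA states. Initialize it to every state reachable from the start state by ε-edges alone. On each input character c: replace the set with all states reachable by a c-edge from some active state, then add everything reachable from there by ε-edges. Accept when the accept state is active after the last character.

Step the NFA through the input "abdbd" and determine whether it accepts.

S₀ = ε-closure({0}) = {0,1,2}
'a' @ 1: {1,3,4,5,6}  ✓accept
'b' @ 2: {7,8}
'd' @ 3: {1,5,6,9}  ✓accept
'b' @ 4: {7,8}
'd' @ 5: {1,5,6,9}  ✓accept
final: {1,5,6,9}; accept 1 in set

Answer: ACCEPT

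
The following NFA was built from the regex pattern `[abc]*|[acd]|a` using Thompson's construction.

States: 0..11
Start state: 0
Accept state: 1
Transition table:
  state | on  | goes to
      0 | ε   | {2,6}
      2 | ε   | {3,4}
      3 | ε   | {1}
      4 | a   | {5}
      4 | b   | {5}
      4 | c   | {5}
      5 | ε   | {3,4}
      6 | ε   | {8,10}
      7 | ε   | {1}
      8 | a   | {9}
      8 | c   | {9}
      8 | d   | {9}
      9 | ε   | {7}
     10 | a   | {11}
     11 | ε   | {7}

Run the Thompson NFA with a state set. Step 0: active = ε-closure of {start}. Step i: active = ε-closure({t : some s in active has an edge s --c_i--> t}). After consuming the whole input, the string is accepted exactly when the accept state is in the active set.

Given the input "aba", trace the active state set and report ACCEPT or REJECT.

S₀ = ε-closure({0}) = {0,1,2,3,4,6,8,10}
'a' @ 1: {1,3,4,5,7,9,11}  ✓accept
'b' @ 2: {1,3,4,5}  ✓accept
'a' @ 3: {1,3,4,5}  ✓accept
end set {1,3,4,5} — state 1 in

Answer: ACCEPT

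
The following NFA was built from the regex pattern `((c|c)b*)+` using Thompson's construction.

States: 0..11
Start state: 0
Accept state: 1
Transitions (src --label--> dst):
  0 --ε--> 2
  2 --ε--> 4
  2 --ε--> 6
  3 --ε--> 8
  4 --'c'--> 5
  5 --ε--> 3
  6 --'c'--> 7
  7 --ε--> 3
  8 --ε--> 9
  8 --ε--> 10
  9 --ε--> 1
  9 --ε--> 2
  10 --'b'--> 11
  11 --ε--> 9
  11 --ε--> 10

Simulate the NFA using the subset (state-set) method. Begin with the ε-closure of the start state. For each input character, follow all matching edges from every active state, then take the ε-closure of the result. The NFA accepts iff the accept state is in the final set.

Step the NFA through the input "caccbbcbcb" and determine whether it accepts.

initial (ε-close {0}): {0,2,4,6}
'c' @ 1: {1,2,3,4,5,6,7,8,9,10}  [accepting]
'a' @ 2: {}  — no active states
rest 'ccbbcbcb' ignored (set empty)
end set {} — state 1 not in

Answer: REJECT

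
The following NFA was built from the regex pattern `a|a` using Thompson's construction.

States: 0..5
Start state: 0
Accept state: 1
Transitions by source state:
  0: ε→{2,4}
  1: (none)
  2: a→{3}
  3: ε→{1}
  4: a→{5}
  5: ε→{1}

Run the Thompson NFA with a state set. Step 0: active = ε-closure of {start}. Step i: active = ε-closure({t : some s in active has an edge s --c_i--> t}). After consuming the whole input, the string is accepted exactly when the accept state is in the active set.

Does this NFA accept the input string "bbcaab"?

Answer: REJECT

Derivation:
S₀ = ε-closure({0}) = {0,2,4}
'b' @ 1: {}  — dead — no transitions
rest 'bcaab' ignored (set empty)
end set {} — state 1 not in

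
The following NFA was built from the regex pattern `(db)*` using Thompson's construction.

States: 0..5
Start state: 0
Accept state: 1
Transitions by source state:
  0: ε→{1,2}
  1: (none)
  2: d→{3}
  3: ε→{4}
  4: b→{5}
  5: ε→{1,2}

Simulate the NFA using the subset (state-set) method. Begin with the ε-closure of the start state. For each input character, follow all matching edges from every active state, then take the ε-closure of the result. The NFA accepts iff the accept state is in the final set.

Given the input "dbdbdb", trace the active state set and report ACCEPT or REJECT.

start: ε-closure({0}) = {0,1,2}
'd' @ 1: {3,4}
'b' @ 2: {1,2,5}  ✓accept
'd' @ 3: {3,4}
'b' @ 4: {1,2,5}  ✓accept
'd' @ 5: {3,4}
'b' @ 6: {1,2,5}  ✓accept
after full input: {1,2,5}  (accept=1 in)

Answer: ACCEPT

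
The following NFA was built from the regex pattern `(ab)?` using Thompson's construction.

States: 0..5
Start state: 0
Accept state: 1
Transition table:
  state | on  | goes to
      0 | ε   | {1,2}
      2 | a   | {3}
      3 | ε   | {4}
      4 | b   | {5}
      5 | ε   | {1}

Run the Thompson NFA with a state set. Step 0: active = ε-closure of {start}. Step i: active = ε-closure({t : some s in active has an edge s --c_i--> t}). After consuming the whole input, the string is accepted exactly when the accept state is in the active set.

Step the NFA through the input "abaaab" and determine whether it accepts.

Answer: REJECT

Derivation:
start: ε-closure({0}) = {0,1,2}
'a' @ 1: {3,4}
'b' @ 2: {1,5}  [accepting]
'a' @ 3: {}  — dead — no transitions
rest 'aab' ignored (set empty)
after full input: {}  (accept=1 not in)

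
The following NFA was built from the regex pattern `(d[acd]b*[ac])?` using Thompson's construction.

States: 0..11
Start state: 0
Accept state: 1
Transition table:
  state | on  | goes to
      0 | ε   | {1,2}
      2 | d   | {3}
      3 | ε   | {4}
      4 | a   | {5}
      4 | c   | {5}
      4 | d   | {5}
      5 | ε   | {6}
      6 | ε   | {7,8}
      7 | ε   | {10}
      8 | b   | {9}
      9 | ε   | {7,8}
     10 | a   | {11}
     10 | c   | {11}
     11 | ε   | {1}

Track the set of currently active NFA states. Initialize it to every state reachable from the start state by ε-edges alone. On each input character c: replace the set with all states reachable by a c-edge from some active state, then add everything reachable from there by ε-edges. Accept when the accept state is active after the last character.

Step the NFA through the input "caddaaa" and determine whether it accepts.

Answer: REJECT

Derivation:
initial (ε-close {0}): {0,1,2}
'c' @ 1: {}  — state set empty
rest 'addaaa' ignored (set empty)
after full input: {}  (accept=1 not in)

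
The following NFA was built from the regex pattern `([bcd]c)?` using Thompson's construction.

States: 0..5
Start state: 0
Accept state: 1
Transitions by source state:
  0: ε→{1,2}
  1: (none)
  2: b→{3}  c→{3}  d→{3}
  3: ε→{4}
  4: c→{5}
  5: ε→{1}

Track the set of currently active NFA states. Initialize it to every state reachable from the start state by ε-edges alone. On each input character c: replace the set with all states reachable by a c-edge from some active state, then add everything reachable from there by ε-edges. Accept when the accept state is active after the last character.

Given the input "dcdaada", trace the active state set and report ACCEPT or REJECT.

initial (ε-close {0}): {0,1,2}
'd' @ 1: {3,4}
'c' @ 2: {1,5}  (accept∈set)
'd' @ 3: {}  — state set empty
rest 'aada' ignored (set empty)
after full input: {}  (accept=1 not in)

Answer: REJECT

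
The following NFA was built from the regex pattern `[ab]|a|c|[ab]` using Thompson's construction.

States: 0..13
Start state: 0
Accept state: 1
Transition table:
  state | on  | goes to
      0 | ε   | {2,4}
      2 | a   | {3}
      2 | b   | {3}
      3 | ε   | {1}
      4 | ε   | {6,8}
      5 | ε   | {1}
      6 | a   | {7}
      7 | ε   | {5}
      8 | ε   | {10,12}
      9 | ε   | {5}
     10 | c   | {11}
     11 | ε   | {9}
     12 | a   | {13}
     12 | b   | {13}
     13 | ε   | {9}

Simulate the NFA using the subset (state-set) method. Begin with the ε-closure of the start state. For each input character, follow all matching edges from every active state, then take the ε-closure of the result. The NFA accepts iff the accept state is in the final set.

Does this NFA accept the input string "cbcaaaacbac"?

Answer: REJECT

Trace:
initial (ε-close {0}): {0,2,4,6,8,10,12}
'c' @ 1: {1,5,9,11}  [accepting]
'b' @ 2: {}  — dead — no transitions
rest 'caaaacbac' ignored (set empty)
final: {}; accept 1 not in set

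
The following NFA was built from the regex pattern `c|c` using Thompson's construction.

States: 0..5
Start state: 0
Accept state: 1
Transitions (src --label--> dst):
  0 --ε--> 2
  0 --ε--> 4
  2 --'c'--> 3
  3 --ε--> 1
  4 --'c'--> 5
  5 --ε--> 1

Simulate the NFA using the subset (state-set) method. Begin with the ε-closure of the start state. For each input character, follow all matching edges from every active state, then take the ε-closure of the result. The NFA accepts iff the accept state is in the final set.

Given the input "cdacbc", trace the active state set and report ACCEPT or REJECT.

Answer: REJECT

Derivation:
S₀ = ε-closure({0}) = {0,2,4}
'c' @ 1: {1,3,5}  (accept∈set)
'd' @ 2: {}  — dead — no transitions
rest 'acbc' ignored (set empty)
end set {} — state 1 not in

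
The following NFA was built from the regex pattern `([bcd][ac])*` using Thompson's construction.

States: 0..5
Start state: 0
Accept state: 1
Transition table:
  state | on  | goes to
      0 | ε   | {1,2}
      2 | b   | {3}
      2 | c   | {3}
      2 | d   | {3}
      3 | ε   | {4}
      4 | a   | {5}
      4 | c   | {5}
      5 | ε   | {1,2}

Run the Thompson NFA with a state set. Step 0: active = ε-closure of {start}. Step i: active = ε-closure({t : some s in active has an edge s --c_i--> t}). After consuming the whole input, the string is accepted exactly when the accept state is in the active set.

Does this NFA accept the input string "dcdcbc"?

initial (ε-close {0}): {0,1,2}
'd' @ 1: {3,4}
'c' @ 2: {1,2,5}  [accepting]
'd' @ 3: {3,4}
'c' @ 4: {1,2,5}  [accepting]
'b' @ 5: {3,4}
'c' @ 6: {1,2,5}  [accepting]
end set {1,2,5} — state 1 in

Answer: ACCEPT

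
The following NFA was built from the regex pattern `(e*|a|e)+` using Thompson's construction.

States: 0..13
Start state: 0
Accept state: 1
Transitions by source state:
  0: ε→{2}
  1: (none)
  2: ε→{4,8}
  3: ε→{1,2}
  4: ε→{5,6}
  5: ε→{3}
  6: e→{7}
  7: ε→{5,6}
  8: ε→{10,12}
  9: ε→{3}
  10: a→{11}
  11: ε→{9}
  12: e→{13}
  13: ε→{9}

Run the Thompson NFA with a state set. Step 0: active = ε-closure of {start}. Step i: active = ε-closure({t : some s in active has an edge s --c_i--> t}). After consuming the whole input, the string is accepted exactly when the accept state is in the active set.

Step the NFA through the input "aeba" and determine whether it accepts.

Answer: REJECT

Derivation:
start: ε-closure({0}) = {0,1,2,3,4,5,6,8,10,12}
'a' @ 1: {1,2,3,4,5,6,8,9,10,11,12}  ✓accept
'e' @ 2: {1,2,3,4,5,6,7,8,9,10,12,13}  ✓accept
'b' @ 3: {}  — no active states
rest 'a' ignored (set empty)
after full input: {}  (accept=1 not in)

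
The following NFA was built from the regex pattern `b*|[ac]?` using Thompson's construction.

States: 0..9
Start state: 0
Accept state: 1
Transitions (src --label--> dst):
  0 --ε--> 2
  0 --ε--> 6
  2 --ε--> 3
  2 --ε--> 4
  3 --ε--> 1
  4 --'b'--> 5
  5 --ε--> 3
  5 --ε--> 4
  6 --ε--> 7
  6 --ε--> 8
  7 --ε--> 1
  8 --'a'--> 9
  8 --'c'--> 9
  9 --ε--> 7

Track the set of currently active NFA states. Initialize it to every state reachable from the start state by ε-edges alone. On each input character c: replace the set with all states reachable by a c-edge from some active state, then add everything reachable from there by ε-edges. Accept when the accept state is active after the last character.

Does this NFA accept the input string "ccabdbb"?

Answer: REJECT

Trace:
S₀ = ε-closure({0}) = {0,1,2,3,4,6,7,8}
'c' @ 1: {1,7,9}  (accept∈set)
'c' @ 2: {}  — dead — no transitions
rest 'abdbb' ignored (set empty)
final: {}; accept 1 not in set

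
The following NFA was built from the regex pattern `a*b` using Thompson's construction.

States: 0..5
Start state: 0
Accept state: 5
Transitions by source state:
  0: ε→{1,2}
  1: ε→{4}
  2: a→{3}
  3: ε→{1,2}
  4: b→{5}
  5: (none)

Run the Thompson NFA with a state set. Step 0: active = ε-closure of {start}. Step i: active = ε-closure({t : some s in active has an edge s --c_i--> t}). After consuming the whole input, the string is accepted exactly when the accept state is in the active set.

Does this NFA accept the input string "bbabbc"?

Answer: REJECT

Trace:
start: ε-closure({0}) = {0,1,2,4}
'b' @ 1: {5}  ✓accept
'b' @ 2: {}  — state set empty
rest 'abbc' ignored (set empty)
end set {} — state 5 not in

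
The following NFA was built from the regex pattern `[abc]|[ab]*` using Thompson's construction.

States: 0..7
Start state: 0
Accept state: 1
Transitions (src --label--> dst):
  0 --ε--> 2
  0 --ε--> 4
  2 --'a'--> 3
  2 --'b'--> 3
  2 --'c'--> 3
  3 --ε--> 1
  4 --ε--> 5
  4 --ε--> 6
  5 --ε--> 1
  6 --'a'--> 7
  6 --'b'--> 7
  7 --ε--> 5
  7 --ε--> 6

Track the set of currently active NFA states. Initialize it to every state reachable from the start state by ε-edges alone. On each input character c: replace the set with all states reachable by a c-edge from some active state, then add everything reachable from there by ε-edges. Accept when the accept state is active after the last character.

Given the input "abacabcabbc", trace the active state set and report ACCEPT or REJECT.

Answer: REJECT

Steps:
initial (ε-close {0}): {0,1,2,4,5,6}
'a' @ 1: {1,3,5,6,7}  [accepting]
'b' @ 2: {1,5,6,7}  [accepting]
'a' @ 3: {1,5,6,7}  [accepting]
'c' @ 4: {}  — dead — no transitions
rest 'abcabbc' ignored (set empty)
end set {} — state 1 not in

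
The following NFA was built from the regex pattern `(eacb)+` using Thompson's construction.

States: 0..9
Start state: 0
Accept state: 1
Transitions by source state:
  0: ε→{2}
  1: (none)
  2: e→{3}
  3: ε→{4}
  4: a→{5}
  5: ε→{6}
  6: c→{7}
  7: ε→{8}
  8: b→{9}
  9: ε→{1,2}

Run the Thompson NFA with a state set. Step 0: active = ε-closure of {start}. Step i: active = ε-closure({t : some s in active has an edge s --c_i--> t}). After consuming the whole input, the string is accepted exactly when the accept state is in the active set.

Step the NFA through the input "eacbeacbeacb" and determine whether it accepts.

Answer: ACCEPT

Derivation:
initial (ε-close {0}): {0,2}
'e' @ 1: {3,4}
'a' @ 2: {5,6}
'c' @ 3: {7,8}
'b' @ 4: {1,2,9}  [accepting]
'e' @ 5: {3,4}
'a' @ 6: {5,6}
'c' @ 7: {7,8}
'b' @ 8: {1,2,9}  [accepting]
'e' @ 9: {3,4}
'a' @ 10: {5,6}
'c' @ 11: {7,8}
'b' @ 12: {1,2,9}  [accepting]
final: {1,2,9}; accept 1 in set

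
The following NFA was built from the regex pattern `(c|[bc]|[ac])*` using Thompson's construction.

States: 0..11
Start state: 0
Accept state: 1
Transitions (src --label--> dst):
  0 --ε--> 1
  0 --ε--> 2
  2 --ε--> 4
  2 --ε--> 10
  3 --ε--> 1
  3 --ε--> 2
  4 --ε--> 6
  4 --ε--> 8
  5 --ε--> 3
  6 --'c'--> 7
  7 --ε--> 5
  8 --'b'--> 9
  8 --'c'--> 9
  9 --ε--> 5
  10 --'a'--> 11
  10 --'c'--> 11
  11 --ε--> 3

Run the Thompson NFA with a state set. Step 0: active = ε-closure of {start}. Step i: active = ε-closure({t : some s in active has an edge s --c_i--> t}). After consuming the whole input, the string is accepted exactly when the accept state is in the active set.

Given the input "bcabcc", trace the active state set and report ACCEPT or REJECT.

Answer: ACCEPT

Trace:
initial (ε-close {0}): {0,1,2,4,6,8,10}
'b' @ 1: {1,2,3,4,5,6,8,9,10}  ✓accept
'c' @ 2: {1,2,3,4,5,6,7,8,9,10,11}  ✓accept
'a' @ 3: {1,2,3,4,6,8,10,11}  ✓accept
'b' @ 4: {1,2,3,4,5,6,8,9,10}  ✓accept
'c' @ 5: {1,2,3,4,5,6,7,8,9,10,11}  ✓accept
'c' @ 6: {1,2,3,4,5,6,7,8,9,10,11}  ✓accept
end set {1,2,3,4,5,6,7,8,9,10,11} — state 1 in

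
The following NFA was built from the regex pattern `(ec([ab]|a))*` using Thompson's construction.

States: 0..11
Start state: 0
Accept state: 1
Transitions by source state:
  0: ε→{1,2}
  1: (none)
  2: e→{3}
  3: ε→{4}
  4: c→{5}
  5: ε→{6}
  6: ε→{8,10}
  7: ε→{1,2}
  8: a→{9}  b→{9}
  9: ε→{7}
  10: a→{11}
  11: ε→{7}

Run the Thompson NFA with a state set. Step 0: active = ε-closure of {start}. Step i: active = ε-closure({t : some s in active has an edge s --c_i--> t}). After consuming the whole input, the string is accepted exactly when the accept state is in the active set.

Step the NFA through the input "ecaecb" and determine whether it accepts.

start: ε-closure({0}) = {0,1,2}
'e' @ 1: {3,4}
'c' @ 2: {5,6,8,10}
'a' @ 3: {1,2,7,9,11}  [accepting]
'e' @ 4: {3,4}
'c' @ 5: {5,6,8,10}
'b' @ 6: {1,2,7,9}  [accepting]
after full input: {1,2,7,9}  (accept=1 in)

Answer: ACCEPT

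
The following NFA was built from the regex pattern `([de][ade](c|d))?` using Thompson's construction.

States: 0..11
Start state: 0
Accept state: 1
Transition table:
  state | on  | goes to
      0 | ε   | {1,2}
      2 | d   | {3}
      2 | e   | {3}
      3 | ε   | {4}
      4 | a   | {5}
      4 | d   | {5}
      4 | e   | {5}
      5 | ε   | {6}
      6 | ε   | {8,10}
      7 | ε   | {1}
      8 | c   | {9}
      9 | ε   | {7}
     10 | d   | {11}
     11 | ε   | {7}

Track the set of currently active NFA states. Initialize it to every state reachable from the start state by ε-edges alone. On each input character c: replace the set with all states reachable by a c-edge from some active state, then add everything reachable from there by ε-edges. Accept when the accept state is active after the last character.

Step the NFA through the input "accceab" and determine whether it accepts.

initial (ε-close {0}): {0,1,2}
'a' @ 1: {}  — dead — no transitions
rest 'ccceab' ignored (set empty)
after full input: {}  (accept=1 not in)

Answer: REJECT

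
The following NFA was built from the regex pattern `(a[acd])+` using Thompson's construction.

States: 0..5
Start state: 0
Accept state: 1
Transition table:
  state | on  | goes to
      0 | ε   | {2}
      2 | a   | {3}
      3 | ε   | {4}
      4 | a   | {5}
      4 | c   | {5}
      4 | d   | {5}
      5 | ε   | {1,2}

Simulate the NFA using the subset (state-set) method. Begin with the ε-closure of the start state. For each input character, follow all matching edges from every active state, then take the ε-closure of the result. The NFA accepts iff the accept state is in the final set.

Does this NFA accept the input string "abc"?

Answer: REJECT

Derivation:
start: ε-closure({0}) = {0,2}
'a' @ 1: {3,4}
'b' @ 2: {}  — dead — no transitions
rest 'c' ignored (set empty)
final: {}; accept 1 not in set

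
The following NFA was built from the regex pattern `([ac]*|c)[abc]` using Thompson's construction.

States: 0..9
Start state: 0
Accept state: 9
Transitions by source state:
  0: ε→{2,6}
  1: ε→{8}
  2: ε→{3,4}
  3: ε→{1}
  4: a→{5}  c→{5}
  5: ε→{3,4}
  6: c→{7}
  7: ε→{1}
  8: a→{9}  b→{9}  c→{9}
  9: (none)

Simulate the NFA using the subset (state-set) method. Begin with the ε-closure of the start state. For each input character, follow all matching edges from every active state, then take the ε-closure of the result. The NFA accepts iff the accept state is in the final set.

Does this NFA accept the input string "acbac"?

S₀ = ε-closure({0}) = {0,1,2,3,4,6,8}
'a' @ 1: {1,3,4,5,8,9}  [accepting]
'c' @ 2: {1,3,4,5,8,9}  [accepting]
'b' @ 3: {9}  [accepting]
'a' @ 4: {}  — no active states
rest 'c' ignored (set empty)
after full input: {}  (accept=9 not in)

Answer: REJECT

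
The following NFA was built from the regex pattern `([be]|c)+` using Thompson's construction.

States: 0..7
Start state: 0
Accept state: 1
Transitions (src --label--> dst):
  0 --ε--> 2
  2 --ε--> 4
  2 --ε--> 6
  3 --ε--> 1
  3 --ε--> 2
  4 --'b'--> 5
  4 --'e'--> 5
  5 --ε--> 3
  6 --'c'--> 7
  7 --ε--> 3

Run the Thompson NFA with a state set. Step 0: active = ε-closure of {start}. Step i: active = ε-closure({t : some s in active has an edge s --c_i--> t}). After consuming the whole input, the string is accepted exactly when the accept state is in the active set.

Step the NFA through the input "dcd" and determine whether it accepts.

start: ε-closure({0}) = {0,2,4,6}
'd' @ 1: {}  — state set empty
rest 'cd' ignored (set empty)
end set {} — state 1 not in

Answer: REJECT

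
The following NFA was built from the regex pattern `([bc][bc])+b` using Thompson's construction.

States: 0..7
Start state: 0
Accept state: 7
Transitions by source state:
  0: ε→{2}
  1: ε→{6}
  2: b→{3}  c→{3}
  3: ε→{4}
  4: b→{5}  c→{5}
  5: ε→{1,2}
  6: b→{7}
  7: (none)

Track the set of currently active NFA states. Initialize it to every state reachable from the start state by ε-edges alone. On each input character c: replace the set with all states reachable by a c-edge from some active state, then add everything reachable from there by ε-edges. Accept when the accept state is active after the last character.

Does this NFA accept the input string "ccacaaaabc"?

Answer: REJECT

Steps:
start: ε-closure({0}) = {0,2}
'c' @ 1: {3,4}
'c' @ 2: {1,2,5,6}
'a' @ 3: {}  — dead — no transitions
rest 'caaaabc' ignored (set empty)
final: {}; accept 7 not in set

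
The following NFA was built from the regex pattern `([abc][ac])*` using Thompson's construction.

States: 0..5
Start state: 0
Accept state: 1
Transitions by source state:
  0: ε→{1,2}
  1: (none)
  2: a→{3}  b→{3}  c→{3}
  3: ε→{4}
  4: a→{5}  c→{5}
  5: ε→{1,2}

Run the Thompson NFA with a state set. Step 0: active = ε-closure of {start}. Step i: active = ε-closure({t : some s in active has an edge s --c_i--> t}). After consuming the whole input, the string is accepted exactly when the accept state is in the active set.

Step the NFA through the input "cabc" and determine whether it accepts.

S₀ = ε-closure({0}) = {0,1,2}
'c' @ 1: {3,4}
'a' @ 2: {1,2,5}  (accept∈set)
'b' @ 3: {3,4}
'c' @ 4: {1,2,5}  (accept∈set)
after full input: {1,2,5}  (accept=1 in)

Answer: ACCEPT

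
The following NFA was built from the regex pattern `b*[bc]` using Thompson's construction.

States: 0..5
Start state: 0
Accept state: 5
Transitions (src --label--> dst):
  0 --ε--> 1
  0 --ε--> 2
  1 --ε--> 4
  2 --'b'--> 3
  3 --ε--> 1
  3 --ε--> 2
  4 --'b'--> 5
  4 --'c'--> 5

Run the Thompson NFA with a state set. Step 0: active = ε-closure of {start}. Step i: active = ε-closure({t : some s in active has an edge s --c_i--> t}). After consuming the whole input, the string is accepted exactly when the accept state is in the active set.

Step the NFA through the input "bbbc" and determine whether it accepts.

Answer: ACCEPT

Steps:
S₀ = ε-closure({0}) = {0,1,2,4}
'b' @ 1: {1,2,3,4,5}  (accept∈set)
'b' @ 2: {1,2,3,4,5}  (accept∈set)
'b' @ 3: {1,2,3,4,5}  (accept∈set)
'c' @ 4: {5}  (accept∈set)
end set {5} — state 5 in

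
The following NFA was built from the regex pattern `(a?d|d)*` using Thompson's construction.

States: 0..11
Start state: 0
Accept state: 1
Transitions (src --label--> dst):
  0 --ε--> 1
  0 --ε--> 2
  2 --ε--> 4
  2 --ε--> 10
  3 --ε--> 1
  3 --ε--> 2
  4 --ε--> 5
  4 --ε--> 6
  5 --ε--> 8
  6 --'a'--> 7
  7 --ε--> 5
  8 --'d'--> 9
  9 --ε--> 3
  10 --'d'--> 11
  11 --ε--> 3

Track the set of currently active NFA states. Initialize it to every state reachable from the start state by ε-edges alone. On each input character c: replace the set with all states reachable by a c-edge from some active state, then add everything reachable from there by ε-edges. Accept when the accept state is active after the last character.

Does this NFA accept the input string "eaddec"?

Answer: REJECT

Trace:
S₀ = ε-closure({0}) = {0,1,2,4,5,6,8,10}
'e' @ 1: {}  — state set empty
rest 'addec' ignored (set empty)
end set {} — state 1 not in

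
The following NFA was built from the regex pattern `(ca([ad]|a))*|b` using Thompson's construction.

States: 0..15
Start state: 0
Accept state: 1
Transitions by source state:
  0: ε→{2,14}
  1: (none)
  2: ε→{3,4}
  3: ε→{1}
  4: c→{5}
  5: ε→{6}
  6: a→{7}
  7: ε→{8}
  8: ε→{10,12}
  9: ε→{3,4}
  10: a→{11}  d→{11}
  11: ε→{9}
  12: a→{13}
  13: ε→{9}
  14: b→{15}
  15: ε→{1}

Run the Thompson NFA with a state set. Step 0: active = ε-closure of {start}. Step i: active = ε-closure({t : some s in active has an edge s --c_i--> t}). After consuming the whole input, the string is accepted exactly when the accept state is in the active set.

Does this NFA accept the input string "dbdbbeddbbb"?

S₀ = ε-closure({0}) = {0,1,2,3,4,14}
'd' @ 1: {}  — dead — no transitions
rest 'bdbbeddbbb' ignored (set empty)
final: {}; accept 1 not in set

Answer: REJECT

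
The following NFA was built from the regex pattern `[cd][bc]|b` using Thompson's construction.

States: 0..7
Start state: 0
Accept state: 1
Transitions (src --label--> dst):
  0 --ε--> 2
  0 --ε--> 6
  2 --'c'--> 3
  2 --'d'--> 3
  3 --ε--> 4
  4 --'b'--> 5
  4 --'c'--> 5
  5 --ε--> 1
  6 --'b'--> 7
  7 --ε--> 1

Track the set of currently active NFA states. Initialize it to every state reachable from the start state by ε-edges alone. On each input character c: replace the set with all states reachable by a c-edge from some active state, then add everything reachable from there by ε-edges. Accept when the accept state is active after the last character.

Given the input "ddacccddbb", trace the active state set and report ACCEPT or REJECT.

Answer: REJECT

Derivation:
S₀ = ε-closure({0}) = {0,2,6}
'd' @ 1: {3,4}
'd' @ 2: {}  — state set empty
rest 'acccddbb' ignored (set empty)
end set {} — state 1 not in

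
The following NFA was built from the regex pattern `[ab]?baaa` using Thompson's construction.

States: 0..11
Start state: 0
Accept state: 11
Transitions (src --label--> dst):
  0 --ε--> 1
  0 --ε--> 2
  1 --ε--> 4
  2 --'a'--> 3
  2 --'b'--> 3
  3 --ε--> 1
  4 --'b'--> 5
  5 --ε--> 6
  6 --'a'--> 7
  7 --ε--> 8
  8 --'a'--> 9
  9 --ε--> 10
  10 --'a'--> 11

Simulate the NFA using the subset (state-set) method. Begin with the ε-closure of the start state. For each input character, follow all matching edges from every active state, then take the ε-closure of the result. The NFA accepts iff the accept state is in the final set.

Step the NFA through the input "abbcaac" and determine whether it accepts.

start: ε-closure({0}) = {0,1,2,4}
'a' @ 1: {1,3,4}
'b' @ 2: {5,6}
'b' @ 3: {}  — state set empty
rest 'caac' ignored (set empty)
end set {} — state 11 not in

Answer: REJECT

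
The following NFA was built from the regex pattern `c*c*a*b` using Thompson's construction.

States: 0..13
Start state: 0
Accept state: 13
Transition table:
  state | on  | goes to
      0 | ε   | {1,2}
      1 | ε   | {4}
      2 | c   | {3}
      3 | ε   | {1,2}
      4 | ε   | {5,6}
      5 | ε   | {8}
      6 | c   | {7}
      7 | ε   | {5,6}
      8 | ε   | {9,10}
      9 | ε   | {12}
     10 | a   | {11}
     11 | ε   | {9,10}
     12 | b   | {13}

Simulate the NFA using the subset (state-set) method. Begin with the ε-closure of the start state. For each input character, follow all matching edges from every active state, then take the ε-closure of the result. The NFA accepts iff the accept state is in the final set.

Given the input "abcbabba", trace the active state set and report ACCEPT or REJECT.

start: ε-closure({0}) = {0,1,2,4,5,6,8,9,10,12}
'a' @ 1: {9,10,11,12}
'b' @ 2: {13}  ✓accept
'c' @ 3: {}  — dead — no transitions
rest 'babba' ignored (set empty)
final: {}; accept 13 not in set

Answer: REJECT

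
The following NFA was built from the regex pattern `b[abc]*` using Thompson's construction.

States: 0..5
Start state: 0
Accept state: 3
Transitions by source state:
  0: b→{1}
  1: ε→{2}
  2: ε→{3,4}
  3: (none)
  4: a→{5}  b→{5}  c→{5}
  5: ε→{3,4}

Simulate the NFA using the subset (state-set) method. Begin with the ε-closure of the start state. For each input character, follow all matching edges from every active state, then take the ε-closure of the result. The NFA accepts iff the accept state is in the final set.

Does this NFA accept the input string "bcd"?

start: ε-closure({0}) = {0}
'b' @ 1: {1,2,3,4}  ✓accept
'c' @ 2: {3,4,5}  ✓accept
'd' @ 3: {}  — state set empty
final: {}; accept 3 not in set

Answer: REJECT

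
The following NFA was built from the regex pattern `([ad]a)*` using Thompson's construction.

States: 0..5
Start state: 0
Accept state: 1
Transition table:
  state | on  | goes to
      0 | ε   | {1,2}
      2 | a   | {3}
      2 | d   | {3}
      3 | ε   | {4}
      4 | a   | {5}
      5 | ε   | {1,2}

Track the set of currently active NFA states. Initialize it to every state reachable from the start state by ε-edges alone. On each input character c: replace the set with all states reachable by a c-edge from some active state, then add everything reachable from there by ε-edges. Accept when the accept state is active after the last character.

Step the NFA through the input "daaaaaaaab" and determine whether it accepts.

start: ε-closure({0}) = {0,1,2}
'd' @ 1: {3,4}
'a' @ 2: {1,2,5}  [accepting]
'a' @ 3: {3,4}
'a' @ 4: {1,2,5}  [accepting]
'a' @ 5: {3,4}
'a' @ 6: {1,2,5}  [accepting]
'a' @ 7: {3,4}
'a' @ 8: {1,2,5}  [accepting]
'a' @ 9: {3,4}
'b' @ 10: {}  — dead — no transitions
after full input: {}  (accept=1 not in)

Answer: REJECT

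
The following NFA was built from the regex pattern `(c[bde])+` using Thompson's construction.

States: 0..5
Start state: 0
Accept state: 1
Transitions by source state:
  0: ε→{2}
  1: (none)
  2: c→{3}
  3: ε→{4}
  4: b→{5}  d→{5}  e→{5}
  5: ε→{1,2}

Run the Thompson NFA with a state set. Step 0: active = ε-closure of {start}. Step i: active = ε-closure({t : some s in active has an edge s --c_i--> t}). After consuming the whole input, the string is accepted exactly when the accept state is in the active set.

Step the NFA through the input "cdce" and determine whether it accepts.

Answer: ACCEPT

Steps:
start: ε-closure({0}) = {0,2}
'c' @ 1: {3,4}
'd' @ 2: {1,2,5}  (accept∈set)
'c' @ 3: {3,4}
'e' @ 4: {1,2,5}  (accept∈set)
final: {1,2,5}; accept 1 in set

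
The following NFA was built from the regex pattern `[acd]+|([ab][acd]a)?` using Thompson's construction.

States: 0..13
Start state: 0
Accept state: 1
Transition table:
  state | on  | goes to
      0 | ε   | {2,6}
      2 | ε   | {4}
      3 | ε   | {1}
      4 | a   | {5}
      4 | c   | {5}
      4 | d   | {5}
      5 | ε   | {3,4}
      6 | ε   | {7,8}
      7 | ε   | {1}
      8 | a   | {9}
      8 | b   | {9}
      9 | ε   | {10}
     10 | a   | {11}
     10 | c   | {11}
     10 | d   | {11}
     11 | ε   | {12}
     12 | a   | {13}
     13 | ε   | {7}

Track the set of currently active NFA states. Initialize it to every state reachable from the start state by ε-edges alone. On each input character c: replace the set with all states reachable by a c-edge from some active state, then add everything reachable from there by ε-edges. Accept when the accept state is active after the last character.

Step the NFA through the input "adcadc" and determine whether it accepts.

Answer: ACCEPT

Steps:
start: ε-closure({0}) = {0,1,2,4,6,7,8}
'a' @ 1: {1,3,4,5,9,10}  [accepting]
'd' @ 2: {1,3,4,5,11,12}  [accepting]
'c' @ 3: {1,3,4,5}  [accepting]
'a' @ 4: {1,3,4,5}  [accepting]
'd' @ 5: {1,3,4,5}  [accepting]
'c' @ 6: {1,3,4,5}  [accepting]
final: {1,3,4,5}; accept 1 in set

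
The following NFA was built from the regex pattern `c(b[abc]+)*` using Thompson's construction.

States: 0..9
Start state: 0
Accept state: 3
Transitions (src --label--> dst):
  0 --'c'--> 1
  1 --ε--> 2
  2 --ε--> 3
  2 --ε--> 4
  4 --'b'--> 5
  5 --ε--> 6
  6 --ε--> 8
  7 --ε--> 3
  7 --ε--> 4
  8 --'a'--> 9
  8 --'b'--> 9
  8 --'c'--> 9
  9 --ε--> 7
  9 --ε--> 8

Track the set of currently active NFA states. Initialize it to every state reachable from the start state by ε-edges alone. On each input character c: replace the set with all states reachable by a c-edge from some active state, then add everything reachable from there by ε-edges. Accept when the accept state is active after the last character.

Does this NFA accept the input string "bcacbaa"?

start: ε-closure({0}) = {0}
'b' @ 1: {}  — no active states
rest 'cacbaa' ignored (set empty)
end set {} — state 3 not in

Answer: REJECT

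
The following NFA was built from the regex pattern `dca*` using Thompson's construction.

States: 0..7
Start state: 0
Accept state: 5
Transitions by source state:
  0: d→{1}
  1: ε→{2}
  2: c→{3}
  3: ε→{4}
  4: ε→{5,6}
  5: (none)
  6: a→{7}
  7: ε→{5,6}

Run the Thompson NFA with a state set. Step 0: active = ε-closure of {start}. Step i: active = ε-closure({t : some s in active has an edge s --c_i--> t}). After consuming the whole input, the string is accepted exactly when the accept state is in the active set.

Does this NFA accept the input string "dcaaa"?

S₀ = ε-closure({0}) = {0}
'd' @ 1: {1,2}
'c' @ 2: {3,4,5,6}  ✓accept
'a' @ 3: {5,6,7}  ✓accept
'a' @ 4: {5,6,7}  ✓accept
'a' @ 5: {5,6,7}  ✓accept
after full input: {5,6,7}  (accept=5 in)

Answer: ACCEPT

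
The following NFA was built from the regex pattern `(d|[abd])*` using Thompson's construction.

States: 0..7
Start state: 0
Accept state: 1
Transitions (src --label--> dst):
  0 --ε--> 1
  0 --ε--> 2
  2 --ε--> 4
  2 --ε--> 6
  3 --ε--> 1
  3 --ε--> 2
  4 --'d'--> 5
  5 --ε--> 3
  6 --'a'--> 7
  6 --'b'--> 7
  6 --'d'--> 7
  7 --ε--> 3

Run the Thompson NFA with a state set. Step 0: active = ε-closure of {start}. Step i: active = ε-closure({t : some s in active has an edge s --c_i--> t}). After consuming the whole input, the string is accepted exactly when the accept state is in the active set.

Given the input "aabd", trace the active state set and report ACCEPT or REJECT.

initial (ε-close {0}): {0,1,2,4,6}
'a' @ 1: {1,2,3,4,6,7}  [accepting]
'a' @ 2: {1,2,3,4,6,7}  [accepting]
'b' @ 3: {1,2,3,4,6,7}  [accepting]
'd' @ 4: {1,2,3,4,5,6,7}  [accepting]
final: {1,2,3,4,5,6,7}; accept 1 in set

Answer: ACCEPT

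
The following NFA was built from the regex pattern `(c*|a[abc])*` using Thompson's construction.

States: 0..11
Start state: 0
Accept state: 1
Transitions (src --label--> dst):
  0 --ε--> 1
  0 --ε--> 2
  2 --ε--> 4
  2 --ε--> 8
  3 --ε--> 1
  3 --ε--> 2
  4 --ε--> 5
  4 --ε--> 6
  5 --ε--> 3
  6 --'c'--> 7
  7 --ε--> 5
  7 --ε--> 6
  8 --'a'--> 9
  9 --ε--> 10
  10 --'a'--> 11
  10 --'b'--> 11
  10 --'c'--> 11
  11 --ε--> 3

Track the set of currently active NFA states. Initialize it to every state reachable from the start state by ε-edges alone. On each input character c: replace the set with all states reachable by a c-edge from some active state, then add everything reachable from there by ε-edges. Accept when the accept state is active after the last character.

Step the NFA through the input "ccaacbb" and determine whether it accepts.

Answer: REJECT

Trace:
S₀ = ε-closure({0}) = {0,1,2,3,4,5,6,8}
'c' @ 1: {1,2,3,4,5,6,7,8}  [accepting]
'c' @ 2: {1,2,3,4,5,6,7,8}  [accepting]
'a' @ 3: {9,10}
'a' @ 4: {1,2,3,4,5,6,8,11}  [accepting]
'c' @ 5: {1,2,3,4,5,6,7,8}  [accepting]
'b' @ 6: {}  — state set empty
rest 'b' ignored (set empty)
after full input: {}  (accept=1 not in)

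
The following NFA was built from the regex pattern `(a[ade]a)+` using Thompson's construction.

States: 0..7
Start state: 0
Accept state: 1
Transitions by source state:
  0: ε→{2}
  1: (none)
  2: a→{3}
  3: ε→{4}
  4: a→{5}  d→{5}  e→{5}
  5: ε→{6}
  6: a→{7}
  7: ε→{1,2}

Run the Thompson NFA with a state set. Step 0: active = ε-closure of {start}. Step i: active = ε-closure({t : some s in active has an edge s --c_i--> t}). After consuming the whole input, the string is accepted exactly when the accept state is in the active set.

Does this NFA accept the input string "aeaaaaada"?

start: ε-closure({0}) = {0,2}
'a' @ 1: {3,4}
'e' @ 2: {5,6}
'a' @ 3: {1,2,7}  [accepting]
'a' @ 4: {3,4}
'a' @ 5: {5,6}
'a' @ 6: {1,2,7}  [accepting]
'a' @ 7: {3,4}
'd' @ 8: {5,6}
'a' @ 9: {1,2,7}  [accepting]
end set {1,2,7} — state 1 in

Answer: ACCEPT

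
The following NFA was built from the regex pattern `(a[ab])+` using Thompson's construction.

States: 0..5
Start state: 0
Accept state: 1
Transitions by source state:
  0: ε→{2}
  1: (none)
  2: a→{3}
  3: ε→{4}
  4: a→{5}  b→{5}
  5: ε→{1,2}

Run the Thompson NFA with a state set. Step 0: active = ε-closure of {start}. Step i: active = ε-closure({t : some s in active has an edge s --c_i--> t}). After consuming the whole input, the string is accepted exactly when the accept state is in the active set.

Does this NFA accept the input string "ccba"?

start: ε-closure({0}) = {0,2}
'c' @ 1: {}  — dead — no transitions
rest 'cba' ignored (set empty)
after full input: {}  (accept=1 not in)

Answer: REJECT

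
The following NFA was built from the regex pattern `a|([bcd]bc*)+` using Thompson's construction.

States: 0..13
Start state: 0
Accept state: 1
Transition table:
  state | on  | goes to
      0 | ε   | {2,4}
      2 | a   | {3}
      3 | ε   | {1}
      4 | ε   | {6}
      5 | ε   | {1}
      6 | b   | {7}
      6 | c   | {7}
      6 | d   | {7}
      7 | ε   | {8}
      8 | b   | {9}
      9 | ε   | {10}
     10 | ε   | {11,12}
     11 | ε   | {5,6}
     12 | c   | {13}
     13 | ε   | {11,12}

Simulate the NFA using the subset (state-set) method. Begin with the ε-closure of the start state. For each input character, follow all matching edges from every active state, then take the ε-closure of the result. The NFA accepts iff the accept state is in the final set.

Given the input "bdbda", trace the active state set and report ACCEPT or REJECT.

Answer: REJECT

Trace:
initial (ε-close {0}): {0,2,4,6}
'b' @ 1: {7,8}
'd' @ 2: {}  — state set empty
rest 'bda' ignored (set empty)
final: {}; accept 1 not in set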